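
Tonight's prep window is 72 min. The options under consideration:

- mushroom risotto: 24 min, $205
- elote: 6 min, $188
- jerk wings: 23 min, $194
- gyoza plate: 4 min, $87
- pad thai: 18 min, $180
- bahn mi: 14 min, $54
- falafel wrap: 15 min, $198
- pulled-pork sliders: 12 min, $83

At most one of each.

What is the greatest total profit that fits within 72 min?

872

Greedy by ratio would take mushroom risotto + elote + gyoza plate + pad thai + falafel wrap: 67 min used, total 858.
Dropping pad thai frees 18 min; slotting in jerk wings (23 min) lifts the total to 872 at 72 min.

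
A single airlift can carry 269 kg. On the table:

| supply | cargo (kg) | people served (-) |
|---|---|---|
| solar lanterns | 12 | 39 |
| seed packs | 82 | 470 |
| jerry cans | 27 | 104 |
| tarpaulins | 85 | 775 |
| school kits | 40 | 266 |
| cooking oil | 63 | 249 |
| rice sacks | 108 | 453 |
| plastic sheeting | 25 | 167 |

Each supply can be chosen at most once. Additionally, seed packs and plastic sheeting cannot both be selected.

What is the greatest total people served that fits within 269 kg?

1661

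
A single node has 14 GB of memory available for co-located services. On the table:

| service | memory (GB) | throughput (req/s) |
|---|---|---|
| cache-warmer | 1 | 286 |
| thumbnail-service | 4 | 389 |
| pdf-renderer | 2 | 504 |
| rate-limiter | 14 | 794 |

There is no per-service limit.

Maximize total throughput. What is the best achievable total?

4004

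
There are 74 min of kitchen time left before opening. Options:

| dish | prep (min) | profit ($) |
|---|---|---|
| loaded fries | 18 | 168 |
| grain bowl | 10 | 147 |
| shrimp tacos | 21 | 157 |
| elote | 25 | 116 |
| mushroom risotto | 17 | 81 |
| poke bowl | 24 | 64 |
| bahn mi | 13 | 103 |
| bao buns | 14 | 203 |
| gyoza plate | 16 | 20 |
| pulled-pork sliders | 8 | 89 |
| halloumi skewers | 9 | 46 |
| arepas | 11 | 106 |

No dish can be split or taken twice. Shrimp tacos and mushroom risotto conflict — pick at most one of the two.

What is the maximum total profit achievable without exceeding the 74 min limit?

Loaded fries + grain bowl + bahn mi + bao buns + pulled-pork sliders + arepas uses 74 of the 74 min and totals 816.

816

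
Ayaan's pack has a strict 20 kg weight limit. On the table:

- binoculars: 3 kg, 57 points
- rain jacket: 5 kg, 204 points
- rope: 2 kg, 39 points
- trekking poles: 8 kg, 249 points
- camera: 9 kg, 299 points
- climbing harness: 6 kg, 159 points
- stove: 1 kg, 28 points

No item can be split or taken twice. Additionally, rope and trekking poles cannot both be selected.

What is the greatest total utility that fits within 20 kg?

662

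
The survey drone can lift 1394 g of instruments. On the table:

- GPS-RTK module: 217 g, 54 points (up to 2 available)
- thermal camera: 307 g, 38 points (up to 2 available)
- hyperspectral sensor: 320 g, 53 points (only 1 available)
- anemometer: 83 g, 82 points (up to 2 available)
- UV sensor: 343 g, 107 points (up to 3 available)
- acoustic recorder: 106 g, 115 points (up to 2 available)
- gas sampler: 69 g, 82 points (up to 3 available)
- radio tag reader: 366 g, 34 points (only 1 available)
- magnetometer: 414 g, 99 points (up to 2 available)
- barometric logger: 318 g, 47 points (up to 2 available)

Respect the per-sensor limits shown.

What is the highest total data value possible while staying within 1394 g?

Greedy by ratio would take 2×anemometer + 2×UV sensor + 2×acoustic recorder + 3×gas sampler: 1271 g used, total 854.
The 343 g tied up in UV sensor is better spent on 2×GPS-RTK module — total rises to 855 (1362 g).
Every other selection either busts 1394 g or exceeds an availability limit or fails to beat 855.

855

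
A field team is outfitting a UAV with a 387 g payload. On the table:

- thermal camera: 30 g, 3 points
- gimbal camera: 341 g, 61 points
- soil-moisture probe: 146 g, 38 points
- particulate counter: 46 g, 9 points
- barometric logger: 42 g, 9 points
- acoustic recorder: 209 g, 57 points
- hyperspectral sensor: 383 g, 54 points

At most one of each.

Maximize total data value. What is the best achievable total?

Taking thermal camera + soil-moisture probe + acoustic recorder: 385 g used, 98 in data value.
Runner-up soil-moisture probe + acoustic recorder tops out at 95.

98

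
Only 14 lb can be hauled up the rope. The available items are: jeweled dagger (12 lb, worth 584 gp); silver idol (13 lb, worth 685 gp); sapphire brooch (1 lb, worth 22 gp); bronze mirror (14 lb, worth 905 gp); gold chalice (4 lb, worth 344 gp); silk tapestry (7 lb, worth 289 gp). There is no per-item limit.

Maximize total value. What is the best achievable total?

1076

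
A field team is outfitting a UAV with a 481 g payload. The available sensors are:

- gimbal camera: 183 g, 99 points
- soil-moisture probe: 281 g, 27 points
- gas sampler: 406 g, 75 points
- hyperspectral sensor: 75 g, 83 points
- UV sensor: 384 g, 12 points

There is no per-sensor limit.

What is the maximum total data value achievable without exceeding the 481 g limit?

Best packing: 6×hyperspectral sensor — 450 g, 498 total.
That's the maximum — no swap from here does better than 498.

498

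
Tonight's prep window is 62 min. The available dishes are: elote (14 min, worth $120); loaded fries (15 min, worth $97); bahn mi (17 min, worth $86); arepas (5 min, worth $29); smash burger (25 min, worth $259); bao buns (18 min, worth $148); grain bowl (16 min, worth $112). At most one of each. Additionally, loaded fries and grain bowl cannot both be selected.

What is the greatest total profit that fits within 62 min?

556

The ratio ordering already packs tightly: elote + arepas + smash burger + bao buns, 62 min, 556.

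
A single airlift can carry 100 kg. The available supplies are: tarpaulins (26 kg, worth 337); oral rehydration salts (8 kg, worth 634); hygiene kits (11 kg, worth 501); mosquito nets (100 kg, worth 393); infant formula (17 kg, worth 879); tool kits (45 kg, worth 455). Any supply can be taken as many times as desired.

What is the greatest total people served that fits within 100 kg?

The ratio ordering already packs tightly: 12×oral rehydration salts, 96 kg, 7608.

7608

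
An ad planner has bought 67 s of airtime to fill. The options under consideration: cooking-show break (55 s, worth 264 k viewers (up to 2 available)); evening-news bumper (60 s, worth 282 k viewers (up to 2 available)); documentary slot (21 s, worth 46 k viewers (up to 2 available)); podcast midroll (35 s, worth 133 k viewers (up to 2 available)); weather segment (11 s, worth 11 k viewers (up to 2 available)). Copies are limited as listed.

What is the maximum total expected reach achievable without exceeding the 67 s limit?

282

The ratio heuristic lands on cooking-show break + weather segment (275) but leaves 1 s idle.
The 66 s tied up in cooking-show break and weather segment is better spent on evening-news bumper — total rises to 282 (60 s).
The spare 7 s is too small for any remaining spot, and no exchange beats 282.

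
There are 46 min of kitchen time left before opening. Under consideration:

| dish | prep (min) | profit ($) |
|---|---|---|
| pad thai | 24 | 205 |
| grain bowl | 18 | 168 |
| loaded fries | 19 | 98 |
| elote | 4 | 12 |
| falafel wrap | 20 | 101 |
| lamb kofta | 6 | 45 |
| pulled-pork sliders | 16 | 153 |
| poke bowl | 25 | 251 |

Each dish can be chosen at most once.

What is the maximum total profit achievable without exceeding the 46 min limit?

Density check — poke bowl 10.04, pulled-pork sliders 9.56, grain bowl 9.33 are the best per min.
Filling by ratio: elote + pulled-pork sliders + poke bowl for 416, with 1 min left unused.
Replace elote and pulled-pork sliders with grain bowl: the trade gains 3 net, giving 419 at 43 min.

419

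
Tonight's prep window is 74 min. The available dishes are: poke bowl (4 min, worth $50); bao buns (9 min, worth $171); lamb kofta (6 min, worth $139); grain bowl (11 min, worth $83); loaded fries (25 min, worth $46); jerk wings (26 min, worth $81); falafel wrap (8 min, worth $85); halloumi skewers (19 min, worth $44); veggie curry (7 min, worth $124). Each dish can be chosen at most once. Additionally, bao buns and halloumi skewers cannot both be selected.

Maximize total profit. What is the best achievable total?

Best packing: poke bowl + bao buns + lamb kofta + grain bowl + jerk wings + falafel wrap + veggie curry — 71 min, 733 total.

733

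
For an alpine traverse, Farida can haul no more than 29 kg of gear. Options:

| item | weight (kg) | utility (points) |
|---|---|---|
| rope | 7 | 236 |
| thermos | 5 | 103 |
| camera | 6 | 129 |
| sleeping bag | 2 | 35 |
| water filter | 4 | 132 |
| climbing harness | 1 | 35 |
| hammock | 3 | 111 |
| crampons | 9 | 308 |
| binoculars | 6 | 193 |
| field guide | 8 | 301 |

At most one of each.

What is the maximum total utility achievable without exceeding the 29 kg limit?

1012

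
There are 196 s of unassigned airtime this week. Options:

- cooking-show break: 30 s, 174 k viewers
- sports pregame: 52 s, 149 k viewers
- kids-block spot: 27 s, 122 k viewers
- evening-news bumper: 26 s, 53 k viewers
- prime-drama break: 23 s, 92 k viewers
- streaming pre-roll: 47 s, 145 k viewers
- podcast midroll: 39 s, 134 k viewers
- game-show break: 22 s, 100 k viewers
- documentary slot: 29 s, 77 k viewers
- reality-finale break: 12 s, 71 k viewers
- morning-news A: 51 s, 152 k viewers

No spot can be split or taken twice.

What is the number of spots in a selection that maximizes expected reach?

7

Optimal total is 788.
For example cooking-show break + kids-block spot + prime-drama break + game-show break + documentary slot + reality-finale break + morning-news A achieves it, using 194 s.
Any selection reaching 788 contains exactly 7 spots.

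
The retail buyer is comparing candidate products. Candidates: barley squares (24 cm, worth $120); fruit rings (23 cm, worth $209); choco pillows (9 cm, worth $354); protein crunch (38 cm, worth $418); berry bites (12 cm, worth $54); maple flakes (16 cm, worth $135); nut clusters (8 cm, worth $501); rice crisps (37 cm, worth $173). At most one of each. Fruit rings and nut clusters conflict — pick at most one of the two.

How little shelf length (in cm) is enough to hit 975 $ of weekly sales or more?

Need the lightest bundle worth ≥ 975.
Taking choco pillows + maple flakes + nut clusters gives 990 (≥ 975) for 33 cm.
No combination under 33 cm hits 975.

33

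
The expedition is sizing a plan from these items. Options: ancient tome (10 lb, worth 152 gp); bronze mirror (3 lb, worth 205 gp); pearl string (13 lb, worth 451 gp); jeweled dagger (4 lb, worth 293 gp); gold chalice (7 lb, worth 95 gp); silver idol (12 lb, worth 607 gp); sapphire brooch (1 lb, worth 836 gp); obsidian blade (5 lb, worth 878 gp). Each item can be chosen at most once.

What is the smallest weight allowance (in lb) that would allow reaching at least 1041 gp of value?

Need the lightest bundle worth ≥ 1041.
Taking bronze mirror + sapphire brooch gives 1041 (≥ 1041) for 4 lb.
Below 4 lb the best achievable stays under 1041.

4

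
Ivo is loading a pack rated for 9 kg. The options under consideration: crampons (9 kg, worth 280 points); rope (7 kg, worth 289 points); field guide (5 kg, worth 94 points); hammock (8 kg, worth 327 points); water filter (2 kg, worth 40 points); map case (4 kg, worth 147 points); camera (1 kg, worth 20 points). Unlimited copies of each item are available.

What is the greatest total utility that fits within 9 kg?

347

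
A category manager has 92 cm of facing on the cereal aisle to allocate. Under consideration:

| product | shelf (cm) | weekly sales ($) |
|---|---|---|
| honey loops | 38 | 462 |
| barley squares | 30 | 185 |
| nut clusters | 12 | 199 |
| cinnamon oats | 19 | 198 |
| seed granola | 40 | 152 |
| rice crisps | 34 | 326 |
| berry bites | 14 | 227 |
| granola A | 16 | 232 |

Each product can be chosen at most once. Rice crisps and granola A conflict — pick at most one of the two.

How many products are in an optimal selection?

Optimal total is 1120.
For example honey loops + nut clusters + berry bites + granola A achieves it, using 80 cm.
Any selection reaching 1120 contains exactly 4 products.

4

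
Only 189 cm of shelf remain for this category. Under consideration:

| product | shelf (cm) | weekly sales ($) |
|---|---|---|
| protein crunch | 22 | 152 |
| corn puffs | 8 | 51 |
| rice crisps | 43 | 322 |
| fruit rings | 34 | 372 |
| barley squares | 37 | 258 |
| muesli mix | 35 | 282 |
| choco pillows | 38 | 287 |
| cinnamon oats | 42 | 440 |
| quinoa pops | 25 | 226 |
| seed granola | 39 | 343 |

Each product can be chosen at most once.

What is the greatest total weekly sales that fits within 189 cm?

Ranking by ratio (weekly sales/cm): fruit rings 10.94, cinnamon oats 10.48, quinoa pops 9.04.
The ratio heuristic lands on corn puffs + fruit rings + muesli mix + cinnamon oats + quinoa pops + seed granola (1714) but leaves 6 cm idle.
Replace corn puffs and quinoa pops with choco pillows: the trade gains 10 net, giving 1724 at 188 cm.
Next best is corn puffs + fruit rings + choco pillows + cinnamon oats + quinoa pops + seed granola at 1719 (186 cm) — short by 5.

1724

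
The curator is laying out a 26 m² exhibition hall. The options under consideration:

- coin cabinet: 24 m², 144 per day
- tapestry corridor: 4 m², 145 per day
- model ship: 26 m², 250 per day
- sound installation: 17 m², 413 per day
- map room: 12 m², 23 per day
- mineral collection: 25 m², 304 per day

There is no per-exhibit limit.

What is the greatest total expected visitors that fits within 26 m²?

Best packing: 6×tapestry corridor — 24 m², 870 total.
Nothing else within 26 m² beats 870.

870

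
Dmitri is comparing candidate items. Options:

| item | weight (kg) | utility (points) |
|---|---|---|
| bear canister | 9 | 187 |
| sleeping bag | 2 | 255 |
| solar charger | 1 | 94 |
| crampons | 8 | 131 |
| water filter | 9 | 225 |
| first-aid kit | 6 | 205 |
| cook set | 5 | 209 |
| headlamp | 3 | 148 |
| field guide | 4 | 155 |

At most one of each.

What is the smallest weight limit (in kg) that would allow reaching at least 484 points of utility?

Look for the lowest-weight combination reaching 484.
Taking sleeping bag + solar charger + headlamp gives 497 (≥ 484) for 6 kg.
Below 6 kg the best achievable stays under 484.

6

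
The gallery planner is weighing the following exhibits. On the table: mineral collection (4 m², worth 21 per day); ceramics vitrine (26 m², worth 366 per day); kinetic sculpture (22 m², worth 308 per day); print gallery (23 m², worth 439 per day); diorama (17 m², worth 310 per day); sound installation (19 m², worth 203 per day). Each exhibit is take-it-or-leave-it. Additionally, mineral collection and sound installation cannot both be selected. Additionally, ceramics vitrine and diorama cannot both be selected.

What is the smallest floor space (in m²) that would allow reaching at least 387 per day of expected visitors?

23

Minimise m² subject to total expected visitors ≥ 387.
print gallery reaches 439 using 23 m².
Any bundle with less than 23 m² falls short of 387.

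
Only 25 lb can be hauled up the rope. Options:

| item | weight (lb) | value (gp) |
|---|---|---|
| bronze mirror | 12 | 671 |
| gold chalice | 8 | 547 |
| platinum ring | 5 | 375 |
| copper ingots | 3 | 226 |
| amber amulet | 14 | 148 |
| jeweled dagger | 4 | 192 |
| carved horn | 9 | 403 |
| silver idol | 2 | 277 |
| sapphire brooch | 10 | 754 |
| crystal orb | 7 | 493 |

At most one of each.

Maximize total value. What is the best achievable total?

A density-first pass picks platinum ring + copper ingots + jeweled dagger + silver idol + sapphire brooch — 1824 at 24 lb.
Dropping copper ingots and jeweled dagger frees 7 lb; slotting in gold chalice (8 lb) lifts the total to 1953 at 25 lb.

1953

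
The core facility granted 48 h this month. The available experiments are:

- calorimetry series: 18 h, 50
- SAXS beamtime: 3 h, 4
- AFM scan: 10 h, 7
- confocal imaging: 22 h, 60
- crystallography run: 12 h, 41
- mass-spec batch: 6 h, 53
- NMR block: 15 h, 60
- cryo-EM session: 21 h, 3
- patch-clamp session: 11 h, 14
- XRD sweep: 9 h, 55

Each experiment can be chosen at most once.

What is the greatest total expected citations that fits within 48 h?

218

Ranking by ratio (expected citations/h): mass-spec batch 8.83, XRD sweep 6.11, NMR block 4.00.
Greedy by ratio would take SAXS beamtime + crystallography run + mass-spec batch + NMR block + XRD sweep: 45 h used, total 213.
Dropping SAXS beamtime and crystallography run frees 15 h; slotting in calorimetry series (18 h) lifts the total to 218 at 48 h.
Runner-up SAXS beamtime + crystallography run + mass-spec batch + NMR block + XRD sweep tops out at 213.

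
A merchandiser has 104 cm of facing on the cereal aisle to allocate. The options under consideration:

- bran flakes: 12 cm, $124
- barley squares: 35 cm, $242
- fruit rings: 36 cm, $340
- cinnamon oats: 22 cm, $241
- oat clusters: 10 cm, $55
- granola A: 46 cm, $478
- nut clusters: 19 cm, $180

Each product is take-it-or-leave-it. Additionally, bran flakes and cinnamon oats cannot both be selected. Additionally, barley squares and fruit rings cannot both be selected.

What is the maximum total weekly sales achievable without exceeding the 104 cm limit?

Best packing: fruit rings + cinnamon oats + granola A — 104 cm, 1059 total.
That's the maximum — no feasible swap from here does better than 1059.

1059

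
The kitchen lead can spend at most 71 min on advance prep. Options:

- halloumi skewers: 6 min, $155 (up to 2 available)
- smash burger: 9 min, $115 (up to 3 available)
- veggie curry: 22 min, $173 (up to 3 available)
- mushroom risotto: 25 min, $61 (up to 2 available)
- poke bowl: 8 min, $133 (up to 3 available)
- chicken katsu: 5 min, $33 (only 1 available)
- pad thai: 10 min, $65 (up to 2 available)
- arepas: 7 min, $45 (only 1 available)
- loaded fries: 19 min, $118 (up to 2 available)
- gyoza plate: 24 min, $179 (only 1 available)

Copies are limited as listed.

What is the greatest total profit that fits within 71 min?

By profit per min: halloumi skewers 25.83, poke bowl 16.62, smash burger 12.78, veggie curry 7.86 lead.
Filling by ratio: 2×halloumi skewers + 3×smash burger + 3×poke bowl + chicken katsu for 1087, with 3 min left unused.
The 5 min tied up in chicken katsu is better spent on arepas — total rises to 1099 (70 min).
Every other selection either busts 71 min or exceeds an availability limit or fails to beat 1099.

1099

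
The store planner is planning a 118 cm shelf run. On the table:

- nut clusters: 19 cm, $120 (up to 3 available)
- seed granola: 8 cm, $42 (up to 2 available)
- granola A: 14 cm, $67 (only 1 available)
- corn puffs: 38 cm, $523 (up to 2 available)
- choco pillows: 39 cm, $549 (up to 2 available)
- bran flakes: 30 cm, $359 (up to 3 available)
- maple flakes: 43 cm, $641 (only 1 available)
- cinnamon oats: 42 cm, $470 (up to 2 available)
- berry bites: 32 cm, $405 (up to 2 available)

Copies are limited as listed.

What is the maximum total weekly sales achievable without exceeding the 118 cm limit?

1621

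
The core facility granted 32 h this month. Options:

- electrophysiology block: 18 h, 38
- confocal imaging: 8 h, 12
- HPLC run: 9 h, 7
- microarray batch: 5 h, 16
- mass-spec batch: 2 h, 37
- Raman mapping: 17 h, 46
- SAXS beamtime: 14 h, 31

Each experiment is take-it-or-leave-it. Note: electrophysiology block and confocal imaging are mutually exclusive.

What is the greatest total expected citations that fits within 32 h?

111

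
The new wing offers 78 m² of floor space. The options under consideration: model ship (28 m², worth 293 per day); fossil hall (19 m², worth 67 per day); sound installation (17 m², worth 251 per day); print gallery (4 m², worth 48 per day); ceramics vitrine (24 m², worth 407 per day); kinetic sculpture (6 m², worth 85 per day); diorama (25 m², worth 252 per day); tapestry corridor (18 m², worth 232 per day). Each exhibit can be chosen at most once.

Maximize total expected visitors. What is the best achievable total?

1043

Greedy by ratio would take sound installation + print gallery + ceramics vitrine + kinetic sculpture + tapestry corridor: 69 m² used, total 1023.
The 18 m² tied up in tapestry corridor is better spent on diorama — total rises to 1043 (76 m²).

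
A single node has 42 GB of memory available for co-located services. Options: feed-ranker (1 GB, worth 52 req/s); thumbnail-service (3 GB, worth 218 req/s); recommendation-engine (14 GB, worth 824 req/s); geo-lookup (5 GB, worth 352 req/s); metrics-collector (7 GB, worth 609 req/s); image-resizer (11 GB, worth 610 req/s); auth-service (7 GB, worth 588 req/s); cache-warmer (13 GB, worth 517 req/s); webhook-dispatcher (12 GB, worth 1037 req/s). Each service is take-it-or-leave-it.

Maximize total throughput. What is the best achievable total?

3196

Ranking by ratio (throughput/GB): metrics-collector 87.00, webhook-dispatcher 86.42, auth-service 84.00, thumbnail-service 72.67.
Taking the top-ratio services first gives feed-ranker + thumbnail-service + geo-lookup + metrics-collector + auth-service + webhook-dispatcher for 2856 (35 GB).
The 4 GB tied up in feed-ranker and thumbnail-service is better spent on image-resizer — total rises to 3196 (42 GB).
Next best is feed-ranker + thumbnail-service + metrics-collector + image-resizer + auth-service + webhook-dispatcher at 3114 (41 GB) — short by 82.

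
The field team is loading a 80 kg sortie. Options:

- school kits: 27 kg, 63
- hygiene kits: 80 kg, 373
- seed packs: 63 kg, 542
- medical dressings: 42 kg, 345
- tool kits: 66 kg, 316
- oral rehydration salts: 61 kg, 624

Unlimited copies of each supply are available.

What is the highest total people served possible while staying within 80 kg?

624

By people served per kg: oral rehydration salts 10.23, seed packs 8.60, medical dressings 8.21 lead.
Best packing: oral rehydration salts — 61 kg, 624 total.
That's the maximum — no swap from here does better than 624.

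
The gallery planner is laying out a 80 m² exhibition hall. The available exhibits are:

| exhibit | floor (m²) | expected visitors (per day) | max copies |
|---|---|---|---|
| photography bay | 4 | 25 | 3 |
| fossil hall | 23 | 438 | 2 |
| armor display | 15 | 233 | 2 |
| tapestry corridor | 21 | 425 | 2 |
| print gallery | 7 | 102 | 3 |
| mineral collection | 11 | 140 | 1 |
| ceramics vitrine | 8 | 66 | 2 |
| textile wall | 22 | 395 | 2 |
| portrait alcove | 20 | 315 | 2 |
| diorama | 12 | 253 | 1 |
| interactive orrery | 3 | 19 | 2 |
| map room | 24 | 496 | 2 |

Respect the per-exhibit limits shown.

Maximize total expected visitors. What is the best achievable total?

1612

Density check — diorama 21.08, map room 20.67, tapestry corridor 20.24, fossil hall 19.04 are the best per m².
Taking the top-ratio exhibits first gives portrait alcove + diorama + 2×map room for 1560 (80 m²).
Replace portrait alcove and map room with fossil hall + tapestry corridor: the trade gains 52 net, giving 1612 at 80 m².
Nothing else within 80 m² beats 1612.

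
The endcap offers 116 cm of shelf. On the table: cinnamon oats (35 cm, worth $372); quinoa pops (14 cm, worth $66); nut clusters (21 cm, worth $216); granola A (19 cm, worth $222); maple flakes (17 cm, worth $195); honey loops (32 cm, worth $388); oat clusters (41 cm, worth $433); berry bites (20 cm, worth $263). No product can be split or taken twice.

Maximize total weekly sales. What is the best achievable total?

By weekly sales per cm: berry bites 13.15, honey loops 12.12, granola A 11.68, maple flakes 11.47 lead.
Greedy by ratio would take nut clusters + granola A + maple flakes + honey loops + berry bites: 109 cm used, total 1284.
Replace nut clusters and maple flakes with oat clusters: the trade gains 22 net, giving 1306 at 112 cm.
The closest alternative, nut clusters + honey loops + oat clusters + berry bites, reaches only 1300.

1306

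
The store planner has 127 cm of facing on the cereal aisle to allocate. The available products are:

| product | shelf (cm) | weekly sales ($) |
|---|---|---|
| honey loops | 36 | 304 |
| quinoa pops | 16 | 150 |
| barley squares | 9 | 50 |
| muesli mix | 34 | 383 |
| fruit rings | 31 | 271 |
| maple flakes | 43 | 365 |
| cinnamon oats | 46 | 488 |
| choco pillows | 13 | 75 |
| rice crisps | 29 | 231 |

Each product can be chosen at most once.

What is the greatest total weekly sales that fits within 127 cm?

1292

Quinoa pops + muesli mix + fruit rings + cinnamon oats uses 127 of the 127 cm and totals 1292.
That's the maximum — no swap from here does better than 1292.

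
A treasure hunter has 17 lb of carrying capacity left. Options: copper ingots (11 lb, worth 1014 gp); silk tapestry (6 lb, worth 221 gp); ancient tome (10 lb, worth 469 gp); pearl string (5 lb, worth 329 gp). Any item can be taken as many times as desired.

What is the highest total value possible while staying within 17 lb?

Density check — copper ingots 92.18, pearl string 65.80, ancient tome 46.90, silk tapestry 36.83 are the best per lb.
The ratio ordering already packs tightly: copper ingots + pearl string, 16 lb, 1343.
The spare 1 lb is too small for any remaining item, and no exchange beats 1343.

1343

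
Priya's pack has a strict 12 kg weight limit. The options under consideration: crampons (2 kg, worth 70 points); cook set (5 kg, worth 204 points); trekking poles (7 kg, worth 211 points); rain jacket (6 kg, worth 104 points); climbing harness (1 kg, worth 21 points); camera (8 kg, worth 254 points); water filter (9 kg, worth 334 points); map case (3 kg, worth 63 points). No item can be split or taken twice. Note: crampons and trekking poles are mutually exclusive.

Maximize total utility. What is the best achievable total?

425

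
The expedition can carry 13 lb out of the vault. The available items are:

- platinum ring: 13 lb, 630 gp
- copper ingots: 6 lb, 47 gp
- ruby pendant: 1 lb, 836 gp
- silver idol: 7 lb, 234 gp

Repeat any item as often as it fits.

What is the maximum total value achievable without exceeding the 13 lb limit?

10868

Taking 13×ruby pendant: 13 lb used, 10868 in value.
No other feasible combination exceeds 10868.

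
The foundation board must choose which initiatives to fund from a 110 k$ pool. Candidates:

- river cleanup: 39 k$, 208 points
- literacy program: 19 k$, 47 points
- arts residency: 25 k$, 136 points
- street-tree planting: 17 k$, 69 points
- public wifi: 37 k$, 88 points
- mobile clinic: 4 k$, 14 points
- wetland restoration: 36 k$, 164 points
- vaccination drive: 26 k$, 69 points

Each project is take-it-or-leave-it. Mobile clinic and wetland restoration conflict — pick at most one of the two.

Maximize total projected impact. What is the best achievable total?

508

By projected impact per k$: arts residency 5.44, river cleanup 5.33, wetland restoration 4.56, street-tree planting 4.06 lead.
Taking river cleanup + arts residency + wetland restoration: 100 k$ used, 508 in projected impact.
Runner-up river cleanup + arts residency + street-tree planting + vaccination drive tops out at 482.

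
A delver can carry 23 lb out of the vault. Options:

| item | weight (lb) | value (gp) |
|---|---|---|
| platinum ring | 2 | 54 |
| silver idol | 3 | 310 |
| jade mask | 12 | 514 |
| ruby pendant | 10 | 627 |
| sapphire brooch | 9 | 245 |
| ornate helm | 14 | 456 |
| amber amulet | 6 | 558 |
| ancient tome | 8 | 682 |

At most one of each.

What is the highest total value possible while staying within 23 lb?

1673

By value per lb: silver idol 103.33, amber amulet 93.00, ancient tome 85.25 lead.
A density-first pass picks platinum ring + silver idol + amber amulet + ancient tome — 1604 at 19 lb.
Dropping amber amulet frees 6 lb; slotting in ruby pendant (10 lb) lifts the total to 1673 at 23 lb.
Runner-up silver idol + ruby pendant + ancient tome tops out at 1619.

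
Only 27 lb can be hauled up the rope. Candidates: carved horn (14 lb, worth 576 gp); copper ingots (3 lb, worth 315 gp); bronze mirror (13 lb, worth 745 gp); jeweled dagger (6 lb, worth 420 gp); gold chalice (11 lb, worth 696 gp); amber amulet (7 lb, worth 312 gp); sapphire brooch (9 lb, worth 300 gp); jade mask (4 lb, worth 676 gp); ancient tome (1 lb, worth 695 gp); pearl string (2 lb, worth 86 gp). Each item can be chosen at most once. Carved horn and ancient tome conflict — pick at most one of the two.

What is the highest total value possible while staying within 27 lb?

2888

Copper ingots + jeweled dagger + gold chalice + jade mask + ancient tome + pearl string uses 27 of the 27 lb and totals 2888.
Runner-up copper ingots + bronze mirror + jeweled dagger + jade mask + ancient tome tops out at 2851.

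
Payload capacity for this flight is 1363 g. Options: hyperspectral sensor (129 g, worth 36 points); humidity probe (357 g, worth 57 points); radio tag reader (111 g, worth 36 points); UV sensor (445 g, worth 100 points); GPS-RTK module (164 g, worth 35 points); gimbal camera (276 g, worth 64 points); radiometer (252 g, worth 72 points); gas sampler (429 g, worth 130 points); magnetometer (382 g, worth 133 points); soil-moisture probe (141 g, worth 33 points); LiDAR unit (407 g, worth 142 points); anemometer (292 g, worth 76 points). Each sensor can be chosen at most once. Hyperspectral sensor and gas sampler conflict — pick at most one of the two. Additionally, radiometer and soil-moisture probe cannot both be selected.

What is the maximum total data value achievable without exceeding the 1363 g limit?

Density check — LiDAR unit 0.35, magnetometer 0.35, radio tag reader 0.32, gas sampler 0.30 are the best per g.
Taking radio tag reader + gas sampler + magnetometer + LiDAR unit: 1329 g used, 441 in data value.
The closest alternative, gas sampler + magnetometer + soil-moisture probe + LiDAR unit, reaches only 438.

441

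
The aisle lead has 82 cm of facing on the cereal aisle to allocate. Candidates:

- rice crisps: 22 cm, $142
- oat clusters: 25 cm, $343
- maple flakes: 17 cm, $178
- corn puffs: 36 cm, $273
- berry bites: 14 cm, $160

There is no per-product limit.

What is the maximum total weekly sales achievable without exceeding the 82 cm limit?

The ratio ordering already packs tightly: 3×oat clusters, 75 cm, 1029.
Every other selection either busts 82 cm or fails to beat 1029.

1029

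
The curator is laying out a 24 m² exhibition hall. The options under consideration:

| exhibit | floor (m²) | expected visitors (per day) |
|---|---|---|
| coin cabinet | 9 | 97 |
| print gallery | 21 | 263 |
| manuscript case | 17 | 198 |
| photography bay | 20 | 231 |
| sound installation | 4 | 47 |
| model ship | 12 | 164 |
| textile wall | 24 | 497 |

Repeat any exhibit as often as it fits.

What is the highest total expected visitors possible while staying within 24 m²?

The ratio ordering already packs tightly: textile wall, 24 m², 497.
That's the maximum — no swap from here does better than 497.

497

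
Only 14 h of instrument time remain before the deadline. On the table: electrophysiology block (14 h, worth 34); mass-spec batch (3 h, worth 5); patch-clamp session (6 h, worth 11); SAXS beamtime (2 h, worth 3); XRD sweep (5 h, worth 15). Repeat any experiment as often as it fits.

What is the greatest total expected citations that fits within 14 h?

36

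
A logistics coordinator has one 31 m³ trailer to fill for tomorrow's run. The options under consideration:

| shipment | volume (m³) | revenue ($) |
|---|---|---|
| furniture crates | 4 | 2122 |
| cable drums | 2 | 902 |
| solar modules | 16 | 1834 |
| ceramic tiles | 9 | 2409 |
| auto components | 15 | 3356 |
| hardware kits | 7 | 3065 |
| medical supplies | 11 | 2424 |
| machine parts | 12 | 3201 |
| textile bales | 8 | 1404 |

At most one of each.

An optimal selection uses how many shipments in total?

4

Optimal total is 10020.
One optimal bundle: furniture crates + ceramic tiles + hardware kits + medical supplies (31 m³).
Any selection reaching 10020 contains exactly 4 shipments.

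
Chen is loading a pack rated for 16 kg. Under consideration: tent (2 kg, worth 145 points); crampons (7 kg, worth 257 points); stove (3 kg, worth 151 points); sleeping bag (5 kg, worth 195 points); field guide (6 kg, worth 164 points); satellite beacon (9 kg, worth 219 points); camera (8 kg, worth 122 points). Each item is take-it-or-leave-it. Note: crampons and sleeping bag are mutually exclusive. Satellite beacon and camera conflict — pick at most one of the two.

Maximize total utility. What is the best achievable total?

The ratio ordering already packs tightly: tent + stove + sleeping bag + field guide, 16 kg, 655.
That's the maximum — no feasible swap from here does better than 655.

655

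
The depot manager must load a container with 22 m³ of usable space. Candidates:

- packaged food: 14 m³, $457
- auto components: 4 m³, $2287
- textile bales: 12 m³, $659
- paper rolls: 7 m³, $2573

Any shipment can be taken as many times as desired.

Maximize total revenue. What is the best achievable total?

By revenue per m³: auto components 571.75, paper rolls 367.57, textile bales 54.92 lead.
Best packing: 5×auto components — 20 m³, 11435 total.

11435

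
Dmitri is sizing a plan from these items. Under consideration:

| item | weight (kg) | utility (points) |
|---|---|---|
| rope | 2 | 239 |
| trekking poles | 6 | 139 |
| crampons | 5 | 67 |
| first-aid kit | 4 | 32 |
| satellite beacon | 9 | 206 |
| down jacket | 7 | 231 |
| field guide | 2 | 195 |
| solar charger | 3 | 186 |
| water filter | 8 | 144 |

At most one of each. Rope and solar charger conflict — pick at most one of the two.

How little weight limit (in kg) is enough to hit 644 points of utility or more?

Look for the lowest-weight combination reaching 644.
rope + down jacket + field guide reaches 665 using 11 kg.
Any bundle with less than 11 kg falls short of 644.

11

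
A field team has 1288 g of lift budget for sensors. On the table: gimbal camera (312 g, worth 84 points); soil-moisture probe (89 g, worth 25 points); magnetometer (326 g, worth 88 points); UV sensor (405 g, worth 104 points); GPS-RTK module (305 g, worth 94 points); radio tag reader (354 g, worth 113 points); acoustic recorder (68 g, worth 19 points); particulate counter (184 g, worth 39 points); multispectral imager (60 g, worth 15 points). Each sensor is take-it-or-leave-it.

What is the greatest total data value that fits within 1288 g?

370

By data value per g: radio tag reader 0.32, GPS-RTK module 0.31, soil-moisture probe 0.28 lead.
Taking the top-ratio sensors first gives soil-moisture probe + magnetometer + GPS-RTK module + radio tag reader + acoustic recorder + multispectral imager for 354 (1202 g).
Dropping magnetometer frees 326 g; slotting in UV sensor (405 g) lifts the total to 370 at 1281 g.
Nothing else within 1288 g beats 370.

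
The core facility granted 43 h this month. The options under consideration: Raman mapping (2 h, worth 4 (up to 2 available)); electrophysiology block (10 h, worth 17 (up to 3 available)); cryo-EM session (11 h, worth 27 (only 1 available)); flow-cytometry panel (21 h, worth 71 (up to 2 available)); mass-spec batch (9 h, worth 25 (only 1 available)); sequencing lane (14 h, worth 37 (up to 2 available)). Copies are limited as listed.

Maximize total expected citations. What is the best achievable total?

142

By expected citations per h: flow-cytometry panel 3.38, mass-spec batch 2.78, sequencing lane 2.64 lead.
Taking 2×flow-cytometry panel: 42 h used, 142 in expected citations.
Every other selection either busts 43 h or exceeds an availability limit or fails to beat 142.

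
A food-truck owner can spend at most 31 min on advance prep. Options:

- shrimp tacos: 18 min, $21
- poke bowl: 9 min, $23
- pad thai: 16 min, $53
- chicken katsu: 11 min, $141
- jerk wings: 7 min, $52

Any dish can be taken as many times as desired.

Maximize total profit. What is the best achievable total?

334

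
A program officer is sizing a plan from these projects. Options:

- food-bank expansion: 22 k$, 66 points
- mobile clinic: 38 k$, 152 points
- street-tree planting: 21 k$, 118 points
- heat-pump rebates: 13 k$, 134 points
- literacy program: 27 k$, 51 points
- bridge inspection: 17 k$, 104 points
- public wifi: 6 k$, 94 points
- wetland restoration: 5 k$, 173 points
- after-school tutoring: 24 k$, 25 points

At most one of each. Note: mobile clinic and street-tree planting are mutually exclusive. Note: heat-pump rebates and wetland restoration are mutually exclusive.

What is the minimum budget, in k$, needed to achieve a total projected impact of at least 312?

Minimise k$ subject to total projected impact ≥ 312.
bridge inspection + public wifi + wetland restoration: 371 projected impact at 28 k$.
Below 28 k$ the best achievable stays under 312.

28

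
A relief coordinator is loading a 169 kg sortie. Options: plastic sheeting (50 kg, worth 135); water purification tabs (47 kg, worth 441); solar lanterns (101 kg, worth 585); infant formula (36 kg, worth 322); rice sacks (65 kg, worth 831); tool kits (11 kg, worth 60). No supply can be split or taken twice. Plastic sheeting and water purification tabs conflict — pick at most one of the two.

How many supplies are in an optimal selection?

4

Optimal total is 1654.
One optimal bundle: water purification tabs + infant formula + rice sacks + tool kits (159 kg).
Any selection reaching 1654 contains exactly 4 supplies.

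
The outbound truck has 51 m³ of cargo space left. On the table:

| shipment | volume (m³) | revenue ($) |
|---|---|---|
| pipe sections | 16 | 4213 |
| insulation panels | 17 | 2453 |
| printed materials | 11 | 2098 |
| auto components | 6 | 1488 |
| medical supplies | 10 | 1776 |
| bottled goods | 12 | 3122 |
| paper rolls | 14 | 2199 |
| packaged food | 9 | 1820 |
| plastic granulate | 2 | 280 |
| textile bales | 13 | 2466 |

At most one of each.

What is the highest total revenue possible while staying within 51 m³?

The ratio heuristic lands on pipe sections + auto components + bottled goods + packaged food + plastic granulate (10923) but leaves 6 m³ idle.
The 8 m³ tied up in auto components and plastic granulate is better spent on textile bales — total rises to 11621 (50 m³).
Next best is pipe sections + medical supplies + bottled goods + textile bales at 11577 (51 m³) — short by 44.

11621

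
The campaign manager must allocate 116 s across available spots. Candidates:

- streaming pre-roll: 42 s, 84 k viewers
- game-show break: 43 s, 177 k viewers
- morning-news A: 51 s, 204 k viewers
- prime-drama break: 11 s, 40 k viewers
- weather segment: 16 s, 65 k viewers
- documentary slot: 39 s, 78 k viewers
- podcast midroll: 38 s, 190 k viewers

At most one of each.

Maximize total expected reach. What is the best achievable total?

499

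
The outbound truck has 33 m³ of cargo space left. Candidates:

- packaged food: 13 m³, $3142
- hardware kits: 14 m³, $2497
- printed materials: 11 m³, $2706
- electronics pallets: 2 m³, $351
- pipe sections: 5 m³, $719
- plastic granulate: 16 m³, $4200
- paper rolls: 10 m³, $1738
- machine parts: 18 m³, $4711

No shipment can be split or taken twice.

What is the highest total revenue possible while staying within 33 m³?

8204

Taking the top-ratio shipments first gives printed materials + electronics pallets + plastic granulate for 7257 (29 m³).
The 27 m³ tied up in printed materials and plastic granulate is better spent on packaged food + machine parts — total rises to 8204 (33 m³).
Runner-up packaged food + machine parts tops out at 7853.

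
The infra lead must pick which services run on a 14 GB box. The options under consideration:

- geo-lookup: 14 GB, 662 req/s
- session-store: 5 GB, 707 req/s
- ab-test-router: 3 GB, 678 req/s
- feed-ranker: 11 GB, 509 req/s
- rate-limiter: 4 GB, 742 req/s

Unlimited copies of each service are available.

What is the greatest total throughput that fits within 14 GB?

2840

Density check — ab-test-router 226.00, rate-limiter 185.50, session-store 141.40 are the best per GB.
A density-first pass picks 4×ab-test-router — 2712 at 12 GB.
Dropping 2×ab-test-router frees 6 GB; slotting in 2×rate-limiter (8 GB) lifts the total to 2840 at 14 GB.
That's the maximum — no swap from here does better than 2840.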